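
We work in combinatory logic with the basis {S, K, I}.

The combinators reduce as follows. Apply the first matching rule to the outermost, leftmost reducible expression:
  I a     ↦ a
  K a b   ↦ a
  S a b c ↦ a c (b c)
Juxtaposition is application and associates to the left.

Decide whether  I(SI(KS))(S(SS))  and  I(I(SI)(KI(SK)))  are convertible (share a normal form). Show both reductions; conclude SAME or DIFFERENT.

Answer: DIFFERENT — A ⇓ S(SS)S, B ⇓ SII

Derivation:
Term A:
  start: I(SI(KS))(S(SS))
  step 1: SI(KS)(S(SS))
  step 2: I(S(SS))(KS(S(SS)))
  step 3: S(SS)(KS(S(SS)))
  step 4: S(SS)S

Term B:
  start: I(I(SI)(KI(SK)))
  step 1: I(SI)(KI(SK))
  step 2: SI(KI(SK))
  step 3: SII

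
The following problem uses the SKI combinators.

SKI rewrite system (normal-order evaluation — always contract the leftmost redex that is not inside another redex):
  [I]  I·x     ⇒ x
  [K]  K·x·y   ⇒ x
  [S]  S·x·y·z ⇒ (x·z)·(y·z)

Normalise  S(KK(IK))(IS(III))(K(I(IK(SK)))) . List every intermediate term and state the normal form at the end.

Answer: normal form = K(K(SK))  (in 5 steps)

Working:
  start: S(KK(IK))(IS(III))(K(I(IK(SK))))
  step 1: KK(IK)(K(I(IK(SK))))(IS(III)(K(I(IK(SK)))))
  step 2: K(K(I(IK(SK))))(IS(III)(K(I(IK(SK)))))
  step 3: K(I(IK(SK)))
  step 4: K(IK(SK))
  step 5: K(K(SK))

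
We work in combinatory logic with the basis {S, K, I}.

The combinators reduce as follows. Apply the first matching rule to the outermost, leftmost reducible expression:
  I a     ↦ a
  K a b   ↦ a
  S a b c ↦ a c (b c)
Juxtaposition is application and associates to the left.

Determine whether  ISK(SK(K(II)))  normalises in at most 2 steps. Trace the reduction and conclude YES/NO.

  start: ISK(SK(K(II)))
  step 1: SK(SK(K(II)))
  step 2: SK(SK(KI))

Answer: YES — reaches normal form SK(SK(KI)) in 2 ≤ 2 steps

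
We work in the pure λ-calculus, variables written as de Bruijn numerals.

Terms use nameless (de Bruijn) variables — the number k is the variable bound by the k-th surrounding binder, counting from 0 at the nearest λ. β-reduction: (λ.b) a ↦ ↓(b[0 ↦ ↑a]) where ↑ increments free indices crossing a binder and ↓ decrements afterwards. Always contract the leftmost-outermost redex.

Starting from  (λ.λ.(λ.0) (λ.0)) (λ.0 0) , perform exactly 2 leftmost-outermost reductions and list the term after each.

Answer: after 2 steps: λ.λ.0

Working:
  start: (λ.λ.(λ.0) (λ.0)) (λ.0 0)
  step 1: λ.(λ.0) (λ.0)
  step 2: λ.λ.0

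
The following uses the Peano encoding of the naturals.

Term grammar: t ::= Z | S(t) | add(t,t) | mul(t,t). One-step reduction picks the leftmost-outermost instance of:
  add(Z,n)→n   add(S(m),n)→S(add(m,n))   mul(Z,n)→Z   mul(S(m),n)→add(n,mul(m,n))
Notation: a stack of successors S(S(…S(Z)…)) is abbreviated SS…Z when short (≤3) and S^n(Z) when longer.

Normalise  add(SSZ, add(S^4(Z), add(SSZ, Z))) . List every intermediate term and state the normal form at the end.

Answer: normal form = S^8(Z)  (in 11 steps)

Derivation:
  start: add(SSZ, add(S^4(Z), add(SSZ, Z)))
  [1] S(add(SZ, add(S^4(Z), add(SSZ, Z))))
  [2] S(S(add(Z, add(S^4(Z), add(SSZ, Z)))))
  [3] S(S(add(S^4(Z), add(SSZ, Z))))
  [4] S(S(S(add(SSSZ, add(SSZ, Z)))))
  [5] S(S(S(S(add(SSZ, add(SSZ, Z))))))
  [6] S(S(S(S(S(add(SZ, add(SSZ, Z)))))))
  [7] S(S(S(S(S(S(add(Z, add(SSZ, Z))))))))
  [8] S(S(S(S(S(S(add(SSZ, Z)))))))
  [9] S(S(S(S(S(S(S(add(SZ, Z))))))))
  [10] S(S(S(S(S(S(S(S(add(Z, Z)))))))))
  [11] S^8(Z)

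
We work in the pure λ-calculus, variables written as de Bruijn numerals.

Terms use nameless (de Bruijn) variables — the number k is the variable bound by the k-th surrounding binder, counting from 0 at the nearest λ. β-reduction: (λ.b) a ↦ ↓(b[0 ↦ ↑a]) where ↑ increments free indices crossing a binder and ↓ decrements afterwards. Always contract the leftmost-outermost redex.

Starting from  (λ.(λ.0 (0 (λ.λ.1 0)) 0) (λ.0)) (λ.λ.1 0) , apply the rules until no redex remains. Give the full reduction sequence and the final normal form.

  start: (λ.(λ.0 (0 (λ.λ.1 0)) 0) (λ.0)) (λ.λ.1 0)
  →1  (λ.0 (0 (λ.λ.1 0)) 0) (λ.0)
  →2  (λ.0) ((λ.0) (λ.λ.1 0)) (λ.0)
  →3  (λ.0) (λ.λ.1 0) (λ.0)
  →4  (λ.λ.1 0) (λ.0)
  →5  λ.(λ.0) 0
  →6  λ.0

Answer: normal form = λ.0  (in 6 steps)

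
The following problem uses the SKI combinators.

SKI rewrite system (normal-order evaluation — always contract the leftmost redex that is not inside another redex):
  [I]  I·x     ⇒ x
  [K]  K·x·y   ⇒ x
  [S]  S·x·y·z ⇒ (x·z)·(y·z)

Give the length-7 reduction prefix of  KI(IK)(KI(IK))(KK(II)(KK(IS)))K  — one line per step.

Answer: after 7 steps: K

Working:
  start: KI(IK)(KI(IK))(KK(II)(KK(IS)))K
  →1  I(KI(IK))(KK(II)(KK(IS)))K
  →2  KI(IK)(KK(II)(KK(IS)))K
  →3  I(KK(II)(KK(IS)))K
  →4  KK(II)(KK(IS))K
  →5  K(KK(IS))K
  →6  KK(IS)
  →7  K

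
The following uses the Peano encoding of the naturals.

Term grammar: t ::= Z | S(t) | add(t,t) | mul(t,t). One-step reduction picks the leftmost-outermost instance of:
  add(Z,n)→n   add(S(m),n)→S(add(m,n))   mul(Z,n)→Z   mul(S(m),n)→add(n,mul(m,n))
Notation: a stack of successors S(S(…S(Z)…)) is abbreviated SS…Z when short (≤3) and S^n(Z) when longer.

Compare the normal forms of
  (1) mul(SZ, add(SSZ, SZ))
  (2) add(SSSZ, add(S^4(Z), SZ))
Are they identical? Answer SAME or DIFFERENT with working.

Term A:
  start: mul(SZ, add(SSZ, SZ))
  [1] add(add(SSZ, SZ), mul(Z, add(SSZ, SZ)))
  [2] add(S(add(SZ, SZ)), mul(Z, add(SSZ, SZ)))
  [3] S(add(add(SZ, SZ), mul(Z, add(SSZ, SZ))))
  [4] S(add(S(add(Z, SZ)), mul(Z, add(SSZ, SZ))))
  [5] S(S(add(add(Z, SZ), mul(Z, add(SSZ, SZ)))))
  [6] S(S(add(SZ, mul(Z, add(SSZ, SZ)))))
  [7] S(S(S(add(Z, mul(Z, add(SSZ, SZ))))))
  [8] S(S(S(mul(Z, add(SSZ, SZ)))))
  [9] SSSZ

Term B:
  start: add(SSSZ, add(S^4(Z), SZ))
  [1] S(add(SSZ, add(S^4(Z), SZ)))
  [2] S(S(add(SZ, add(S^4(Z), SZ))))
  [3] S(S(S(add(Z, add(S^4(Z), SZ)))))
  [4] S(S(S(add(S^4(Z), SZ))))
  [5] S(S(S(S(add(SSSZ, SZ)))))
  [6] S(S(S(S(S(add(SSZ, SZ))))))
  [7] S(S(S(S(S(S(add(SZ, SZ)))))))
  [8] S(S(S(S(S(S(S(add(Z, SZ))))))))
  [9] S^8(Z)

Answer: DIFFERENT — A ⇓ SSSZ, B ⇓ S^8(Z)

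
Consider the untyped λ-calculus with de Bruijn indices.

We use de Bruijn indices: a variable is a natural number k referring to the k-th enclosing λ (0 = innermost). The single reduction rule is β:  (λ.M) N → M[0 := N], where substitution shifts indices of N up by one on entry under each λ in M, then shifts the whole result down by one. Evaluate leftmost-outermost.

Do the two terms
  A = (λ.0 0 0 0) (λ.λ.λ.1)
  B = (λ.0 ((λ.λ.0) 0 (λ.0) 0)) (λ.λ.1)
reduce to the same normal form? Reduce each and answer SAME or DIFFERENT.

Term A:
  start: (λ.0 0 0 0) (λ.λ.λ.1)
  step 1: (λ.λ.λ.1) (λ.λ.λ.1) (λ.λ.λ.1) (λ.λ.λ.1)
  step 2: (λ.λ.1) (λ.λ.λ.1) (λ.λ.λ.1)
  step 3: (λ.λ.λ.λ.1) (λ.λ.λ.1)
  step 4: λ.λ.λ.1

Term B:
  start: (λ.0 ((λ.λ.0) 0 (λ.0) 0)) (λ.λ.1)
  step 1: (λ.λ.1) ((λ.λ.0) (λ.λ.1) (λ.0) (λ.λ.1))
  step 2: λ.(λ.λ.0) (λ.λ.1) (λ.0) (λ.λ.1)
  step 3: λ.(λ.0) (λ.0) (λ.λ.1)
  step 4: λ.(λ.0) (λ.λ.1)
  step 5: λ.λ.λ.1

Answer: SAME — A ⇓ λ.λ.λ.1, B ⇓ λ.λ.λ.1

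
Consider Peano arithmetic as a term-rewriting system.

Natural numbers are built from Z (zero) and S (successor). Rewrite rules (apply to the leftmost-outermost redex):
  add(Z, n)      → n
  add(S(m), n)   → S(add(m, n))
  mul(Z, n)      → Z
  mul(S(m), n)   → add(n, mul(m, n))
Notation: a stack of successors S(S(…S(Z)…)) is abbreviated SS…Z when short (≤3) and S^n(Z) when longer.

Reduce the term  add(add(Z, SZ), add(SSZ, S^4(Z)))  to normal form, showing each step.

  start: add(add(Z, SZ), add(SSZ, S^4(Z)))
  [1] add(SZ, add(SSZ, S^4(Z)))
  [2] S(add(Z, add(SSZ, S^4(Z))))
  [3] S(add(SSZ, S^4(Z)))
  [4] S(S(add(SZ, S^4(Z))))
  [5] S(S(S(add(Z, S^4(Z)))))
  [6] S^7(Z)

Answer: normal form = S^7(Z)  (in 6 steps)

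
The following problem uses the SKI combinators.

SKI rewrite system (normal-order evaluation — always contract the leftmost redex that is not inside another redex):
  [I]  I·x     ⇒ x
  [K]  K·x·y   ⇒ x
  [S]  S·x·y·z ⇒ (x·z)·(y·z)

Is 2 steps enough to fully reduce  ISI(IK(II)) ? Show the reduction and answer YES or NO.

Answer: NO — after 2 steps the term is SI(K(II)), not yet normal

Derivation:
  start: ISI(IK(II))
  →1  SI(IK(II))
  →2  SI(K(II))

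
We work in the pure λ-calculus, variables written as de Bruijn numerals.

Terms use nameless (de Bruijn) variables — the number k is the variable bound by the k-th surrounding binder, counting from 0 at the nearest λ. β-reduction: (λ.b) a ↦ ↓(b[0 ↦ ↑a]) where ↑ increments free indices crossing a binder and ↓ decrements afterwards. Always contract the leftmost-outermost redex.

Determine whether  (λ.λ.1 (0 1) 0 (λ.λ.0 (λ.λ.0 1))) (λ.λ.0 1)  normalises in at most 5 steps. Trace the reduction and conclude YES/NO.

  start: (λ.λ.1 (0 1) 0 (λ.λ.0 (λ.λ.0 1))) (λ.λ.0 1)
  step 1: λ.(λ.λ.0 1) (0 (λ.λ.0 1)) 0 (λ.λ.0 (λ.λ.0 1))
  step 2: λ.(λ.0 (1 (λ.λ.0 1))) 0 (λ.λ.0 (λ.λ.0 1))
  step 3: λ.0 (0 (λ.λ.0 1)) (λ.λ.0 (λ.λ.0 1))

Answer: YES — reaches normal form λ.0 (0 (λ.λ.0 1)) (λ.λ.0 (λ.λ.0 1)) in 3 ≤ 5 steps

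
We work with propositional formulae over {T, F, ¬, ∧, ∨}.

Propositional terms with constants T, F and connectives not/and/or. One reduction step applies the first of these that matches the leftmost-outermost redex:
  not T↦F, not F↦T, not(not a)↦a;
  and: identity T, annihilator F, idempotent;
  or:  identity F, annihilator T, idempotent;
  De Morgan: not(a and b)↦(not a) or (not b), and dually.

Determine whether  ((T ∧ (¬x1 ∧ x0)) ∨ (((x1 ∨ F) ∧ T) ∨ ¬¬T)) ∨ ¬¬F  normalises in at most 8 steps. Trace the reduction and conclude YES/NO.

Answer: YES — reaches normal form T in 7 ≤ 8 steps

Derivation:
  start: ((T ∧ (¬x1 ∧ x0)) ∨ (((x1 ∨ F) ∧ T) ∨ ¬¬T)) ∨ ¬¬F
  [1] ((¬x1 ∧ x0) ∨ (((x1 ∨ F) ∧ T) ∨ ¬¬T)) ∨ ¬¬F
  [2] ((¬x1 ∧ x0) ∨ ((x1 ∨ F) ∨ ¬¬T)) ∨ ¬¬F
  [3] ((¬x1 ∧ x0) ∨ (x1 ∨ ¬¬T)) ∨ ¬¬F
  [4] ((¬x1 ∧ x0) ∨ (x1 ∨ T)) ∨ ¬¬F
  [5] ((¬x1 ∧ x0) ∨ T) ∨ ¬¬F
  [6] T ∨ ¬¬F
  [7] T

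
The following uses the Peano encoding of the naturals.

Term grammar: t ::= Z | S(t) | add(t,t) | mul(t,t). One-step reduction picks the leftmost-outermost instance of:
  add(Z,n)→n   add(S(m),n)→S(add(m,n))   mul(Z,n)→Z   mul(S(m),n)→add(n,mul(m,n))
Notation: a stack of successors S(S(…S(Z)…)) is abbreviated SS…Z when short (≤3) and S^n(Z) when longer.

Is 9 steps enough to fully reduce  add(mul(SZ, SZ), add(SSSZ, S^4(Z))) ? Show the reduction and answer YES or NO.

Answer: NO — after 9 steps the term is S(S(S(S(add(Z, S^4(Z)))))), not yet normal

Reduction:
  start: add(mul(SZ, SZ), add(SSSZ, S^4(Z)))
  [1] add(add(SZ, mul(Z, SZ)), add(SSSZ, S^4(Z)))
  [2] add(S(add(Z, mul(Z, SZ))), add(SSSZ, S^4(Z)))
  [3] S(add(add(Z, mul(Z, SZ)), add(SSSZ, S^4(Z))))
  [4] S(add(mul(Z, SZ), add(SSSZ, S^4(Z))))
  [5] S(add(Z, add(SSSZ, S^4(Z))))
  [6] S(add(SSSZ, S^4(Z)))
  [7] S(S(add(SSZ, S^4(Z))))
  [8] S(S(S(add(SZ, S^4(Z)))))
  [9] S(S(S(S(add(Z, S^4(Z))))))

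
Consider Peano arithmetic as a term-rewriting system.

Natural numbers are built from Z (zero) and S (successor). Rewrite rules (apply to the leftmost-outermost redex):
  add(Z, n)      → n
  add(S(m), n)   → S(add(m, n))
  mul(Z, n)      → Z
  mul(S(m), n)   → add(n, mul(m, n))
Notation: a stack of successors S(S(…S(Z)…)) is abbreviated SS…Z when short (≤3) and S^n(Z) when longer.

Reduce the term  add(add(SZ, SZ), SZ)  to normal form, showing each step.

Answer: normal form = SSSZ  (in 5 steps)

Working:
  start: add(add(SZ, SZ), SZ)
  [1] add(S(add(Z, SZ)), SZ)
  [2] S(add(add(Z, SZ), SZ))
  [3] S(add(SZ, SZ))
  [4] S(S(add(Z, SZ)))
  [5] SSSZ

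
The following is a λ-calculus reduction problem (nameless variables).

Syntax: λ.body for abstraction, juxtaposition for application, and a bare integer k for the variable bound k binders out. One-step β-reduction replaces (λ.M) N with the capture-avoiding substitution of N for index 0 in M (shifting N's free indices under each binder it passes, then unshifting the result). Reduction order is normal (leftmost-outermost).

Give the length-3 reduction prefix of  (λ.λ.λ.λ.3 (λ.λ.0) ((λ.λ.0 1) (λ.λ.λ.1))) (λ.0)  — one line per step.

  start: (λ.λ.λ.λ.3 (λ.λ.0) ((λ.λ.0 1) (λ.λ.λ.1))) (λ.0)
  →1  λ.λ.λ.(λ.0) (λ.λ.0) ((λ.λ.0 1) (λ.λ.λ.1))
  →2  λ.λ.λ.(λ.λ.0) ((λ.λ.0 1) (λ.λ.λ.1))
  →3  λ.λ.λ.λ.0

Answer: after 3 steps: λ.λ.λ.λ.0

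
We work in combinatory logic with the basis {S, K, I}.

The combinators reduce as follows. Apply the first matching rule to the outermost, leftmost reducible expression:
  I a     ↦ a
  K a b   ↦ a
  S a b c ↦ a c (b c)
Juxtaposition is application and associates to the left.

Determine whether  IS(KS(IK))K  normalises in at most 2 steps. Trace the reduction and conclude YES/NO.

Answer: YES — reaches normal form SSK in 2 ≤ 2 steps

Derivation:
  start: IS(KS(IK))K
  step 1: S(KS(IK))K
  step 2: SSK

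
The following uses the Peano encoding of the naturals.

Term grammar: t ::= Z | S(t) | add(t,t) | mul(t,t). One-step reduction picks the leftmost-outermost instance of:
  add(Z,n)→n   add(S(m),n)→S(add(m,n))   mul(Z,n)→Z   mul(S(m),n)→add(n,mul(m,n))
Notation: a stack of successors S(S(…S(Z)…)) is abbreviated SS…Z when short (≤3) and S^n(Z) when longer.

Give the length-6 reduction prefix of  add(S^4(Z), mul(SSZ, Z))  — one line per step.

  start: add(S^4(Z), mul(SSZ, Z))
  →1  S(add(SSSZ, mul(SSZ, Z)))
  →2  S(S(add(SSZ, mul(SSZ, Z))))
  →3  S(S(S(add(SZ, mul(SSZ, Z)))))
  →4  S(S(S(S(add(Z, mul(SSZ, Z))))))
  →5  S(S(S(S(mul(SSZ, Z)))))
  →6  S(S(S(S(add(Z, mul(SZ, Z))))))

Answer: after 6 steps: S(S(S(S(add(Z, mul(SZ, Z))))))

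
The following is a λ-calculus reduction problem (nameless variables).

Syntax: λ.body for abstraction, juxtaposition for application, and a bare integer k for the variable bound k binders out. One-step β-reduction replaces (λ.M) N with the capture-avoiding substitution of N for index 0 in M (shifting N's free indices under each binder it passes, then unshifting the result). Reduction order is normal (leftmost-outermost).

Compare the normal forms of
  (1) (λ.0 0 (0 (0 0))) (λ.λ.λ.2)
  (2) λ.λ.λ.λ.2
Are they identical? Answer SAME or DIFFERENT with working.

Answer: SAME — A ⇓ λ.λ.λ.λ.2, B ⇓ λ.λ.λ.λ.2

Working:
Term A:
  start: (λ.0 0 (0 (0 0))) (λ.λ.λ.2)
  →1  (λ.λ.λ.2) (λ.λ.λ.2) ((λ.λ.λ.2) ((λ.λ.λ.2) (λ.λ.λ.2)))
  →2  (λ.λ.λ.λ.λ.2) ((λ.λ.λ.2) ((λ.λ.λ.2) (λ.λ.λ.2)))
  →3  λ.λ.λ.λ.2

Term B:
  start: λ.λ.λ.λ.2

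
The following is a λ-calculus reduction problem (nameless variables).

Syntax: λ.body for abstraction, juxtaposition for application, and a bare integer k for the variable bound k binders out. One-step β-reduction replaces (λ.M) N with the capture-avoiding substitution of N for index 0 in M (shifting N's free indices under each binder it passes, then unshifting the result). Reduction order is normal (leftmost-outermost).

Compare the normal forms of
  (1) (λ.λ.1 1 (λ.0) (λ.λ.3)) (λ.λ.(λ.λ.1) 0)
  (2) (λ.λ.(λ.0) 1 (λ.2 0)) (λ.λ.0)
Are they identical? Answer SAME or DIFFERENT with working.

Answer: SAME — A ⇓ λ.λ.0, B ⇓ λ.λ.0

Reduction:
Term A:
  start: (λ.λ.1 1 (λ.0) (λ.λ.3)) (λ.λ.(λ.λ.1) 0)
  [1] λ.(λ.λ.(λ.λ.1) 0) (λ.λ.(λ.λ.1) 0) (λ.0) (λ.λ.λ.λ.(λ.λ.1) 0)
  [2] λ.(λ.(λ.λ.1) 0) (λ.0) (λ.λ.λ.λ.(λ.λ.1) 0)
  [3] λ.(λ.λ.1) (λ.0) (λ.λ.λ.λ.(λ.λ.1) 0)
  [4] λ.(λ.λ.0) (λ.λ.λ.λ.(λ.λ.1) 0)
  [5] λ.λ.0

Term B:
  start: (λ.λ.(λ.0) 1 (λ.2 0)) (λ.λ.0)
  [1] λ.(λ.0) (λ.λ.0) (λ.(λ.λ.0) 0)
  [2] λ.(λ.λ.0) (λ.(λ.λ.0) 0)
  [3] λ.λ.0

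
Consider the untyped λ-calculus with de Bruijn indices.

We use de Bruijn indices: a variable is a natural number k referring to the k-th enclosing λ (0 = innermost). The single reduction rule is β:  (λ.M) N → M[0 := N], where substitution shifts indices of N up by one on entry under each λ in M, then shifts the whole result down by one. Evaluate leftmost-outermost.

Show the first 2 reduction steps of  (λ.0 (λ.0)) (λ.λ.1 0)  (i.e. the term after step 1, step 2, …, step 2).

Answer: after 2 steps: λ.(λ.0) 0

Working:
  start: (λ.0 (λ.0)) (λ.λ.1 0)
  step 1: (λ.λ.1 0) (λ.0)
  step 2: λ.(λ.0) 0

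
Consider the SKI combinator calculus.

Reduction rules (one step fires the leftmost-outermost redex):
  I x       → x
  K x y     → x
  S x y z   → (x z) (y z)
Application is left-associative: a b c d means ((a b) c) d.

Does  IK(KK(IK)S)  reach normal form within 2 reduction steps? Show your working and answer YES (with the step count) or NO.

Answer: YES — reaches normal form K(KS) in 2 ≤ 2 steps

Working:
  start: IK(KK(IK)S)
  →1  K(KK(IK)S)
  →2  K(KS)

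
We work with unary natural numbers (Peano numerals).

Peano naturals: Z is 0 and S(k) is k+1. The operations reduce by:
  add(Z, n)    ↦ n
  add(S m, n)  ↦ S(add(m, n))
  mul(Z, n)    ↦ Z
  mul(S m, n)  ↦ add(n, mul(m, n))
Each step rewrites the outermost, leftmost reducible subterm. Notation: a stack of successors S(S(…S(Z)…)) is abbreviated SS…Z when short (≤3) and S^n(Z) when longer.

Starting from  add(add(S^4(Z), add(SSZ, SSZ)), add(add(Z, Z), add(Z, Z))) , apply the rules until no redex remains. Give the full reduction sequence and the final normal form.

Answer: normal form = S^8(Z)  (in 20 steps)

Derivation:
  start: add(add(S^4(Z), add(SSZ, SSZ)), add(add(Z, Z), add(Z, Z)))
  [1] add(S(add(SSSZ, add(SSZ, SSZ))), add(add(Z, Z), add(Z, Z)))
  [2] S(add(add(SSSZ, add(SSZ, SSZ)), add(add(Z, Z), add(Z, Z))))
  [3] S(add(S(add(SSZ, add(SSZ, SSZ))), add(add(Z, Z), add(Z, Z))))
  [4] S(S(add(add(SSZ, add(SSZ, SSZ)), add(add(Z, Z), add(Z, Z)))))
  [5] S(S(add(S(add(SZ, add(SSZ, SSZ))), add(add(Z, Z), add(Z, Z)))))
  [6] S(S(S(add(add(SZ, add(SSZ, SSZ)), add(add(Z, Z), add(Z, Z))))))
  [7] S(S(S(add(S(add(Z, add(SSZ, SSZ))), add(add(Z, Z), add(Z, Z))))))
  [8] S(S(S(S(add(add(Z, add(SSZ, SSZ)), add(add(Z, Z), add(Z, Z)))))))
  [9] S(S(S(S(add(add(SSZ, SSZ), add(add(Z, Z), add(Z, Z)))))))
  [10] S(S(S(S(add(S(add(SZ, SSZ)), add(add(Z, Z), add(Z, Z)))))))
  [11] S(S(S(S(S(add(add(SZ, SSZ), add(add(Z, Z), add(Z, Z))))))))
  [12] S(S(S(S(S(add(S(add(Z, SSZ)), add(add(Z, Z), add(Z, Z))))))))
  [13] S(S(S(S(S(S(add(add(Z, SSZ), add(add(Z, Z), add(Z, Z)))))))))
  [14] S(S(S(S(S(S(add(SSZ, add(add(Z, Z), add(Z, Z)))))))))
  [15] S(S(S(S(S(S(S(add(SZ, add(add(Z, Z), add(Z, Z))))))))))
  [16] S(S(S(S(S(S(S(S(add(Z, add(add(Z, Z), add(Z, Z)))))))))))
  [17] S(S(S(S(S(S(S(S(add(add(Z, Z), add(Z, Z))))))))))
  [18] S(S(S(S(S(S(S(S(add(Z, add(Z, Z))))))))))
  [19] S(S(S(S(S(S(S(S(add(Z, Z)))))))))
  [20] S^8(Z)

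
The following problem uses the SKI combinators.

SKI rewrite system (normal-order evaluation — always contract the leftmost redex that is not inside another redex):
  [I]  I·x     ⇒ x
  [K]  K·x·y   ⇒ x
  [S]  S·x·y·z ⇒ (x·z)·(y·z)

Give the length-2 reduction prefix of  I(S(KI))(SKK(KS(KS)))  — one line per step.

  start: I(S(KI))(SKK(KS(KS)))
  step 1: S(KI)(SKK(KS(KS)))
  step 2: S(KI)(K(KS(KS))(K(KS(KS))))

Answer: after 2 steps: S(KI)(K(KS(KS))(K(KS(KS))))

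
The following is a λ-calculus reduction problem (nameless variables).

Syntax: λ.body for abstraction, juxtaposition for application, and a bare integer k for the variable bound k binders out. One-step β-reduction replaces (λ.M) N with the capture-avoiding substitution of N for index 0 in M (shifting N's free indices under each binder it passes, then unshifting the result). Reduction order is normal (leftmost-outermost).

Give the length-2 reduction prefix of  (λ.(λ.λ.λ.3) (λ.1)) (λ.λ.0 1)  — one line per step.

Answer: after 2 steps: λ.λ.λ.λ.0 1

Derivation:
  start: (λ.(λ.λ.λ.3) (λ.1)) (λ.λ.0 1)
  step 1: (λ.λ.λ.λ.λ.0 1) (λ.λ.λ.0 1)
  step 2: λ.λ.λ.λ.0 1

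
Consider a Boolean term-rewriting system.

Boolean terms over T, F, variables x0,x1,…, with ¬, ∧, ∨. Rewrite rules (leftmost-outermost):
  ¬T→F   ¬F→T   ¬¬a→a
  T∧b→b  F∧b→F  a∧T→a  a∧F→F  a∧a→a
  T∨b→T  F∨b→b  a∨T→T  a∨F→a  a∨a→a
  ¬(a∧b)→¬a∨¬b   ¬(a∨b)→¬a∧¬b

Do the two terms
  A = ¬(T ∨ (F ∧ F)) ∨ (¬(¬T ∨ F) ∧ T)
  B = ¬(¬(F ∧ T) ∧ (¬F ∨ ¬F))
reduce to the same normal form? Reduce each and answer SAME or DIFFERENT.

Answer: DIFFERENT — A ⇓ T, B ⇓ F

Working:
Term A:
  start: ¬(T ∨ (F ∧ F)) ∨ (¬(¬T ∨ F) ∧ T)
  [1] (¬T ∧ ¬(F ∧ F)) ∨ (¬(¬T ∨ F) ∧ T)
  [2] (F ∧ ¬(F ∧ F)) ∨ (¬(¬T ∨ F) ∧ T)
  [3] F ∨ (¬(¬T ∨ F) ∧ T)
  [4] ¬(¬T ∨ F) ∧ T
  [5] ¬(¬T ∨ F)
  [6] ¬¬T ∧ ¬F
  [7] T ∧ ¬F
  [8] ¬F
  [9] T

Term B:
  start: ¬(¬(F ∧ T) ∧ (¬F ∨ ¬F))
  [1] ¬¬(F ∧ T) ∨ ¬(¬F ∨ ¬F)
  [2] (F ∧ T) ∨ ¬(¬F ∨ ¬F)
  [3] F ∨ ¬(¬F ∨ ¬F)
  [4] ¬(¬F ∨ ¬F)
  [5] ¬¬F ∧ ¬¬F
  [6] ¬¬F
  [7] F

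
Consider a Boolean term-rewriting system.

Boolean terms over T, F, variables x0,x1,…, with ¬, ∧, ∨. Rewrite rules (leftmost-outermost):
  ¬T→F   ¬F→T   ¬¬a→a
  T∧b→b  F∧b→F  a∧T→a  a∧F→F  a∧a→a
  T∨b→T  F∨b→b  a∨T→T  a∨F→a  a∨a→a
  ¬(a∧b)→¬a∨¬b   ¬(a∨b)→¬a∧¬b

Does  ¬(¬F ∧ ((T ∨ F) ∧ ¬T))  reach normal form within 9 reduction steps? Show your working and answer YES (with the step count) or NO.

Answer: YES — reaches normal form T in 9 ≤ 9 steps

Reduction:
  start: ¬(¬F ∧ ((T ∨ F) ∧ ¬T))
  [1] ¬¬F ∨ ¬((T ∨ F) ∧ ¬T)
  [2] F ∨ ¬((T ∨ F) ∧ ¬T)
  [3] ¬((T ∨ F) ∧ ¬T)
  [4] ¬(T ∨ F) ∨ ¬¬T
  [5] (¬T ∧ ¬F) ∨ ¬¬T
  [6] (F ∧ ¬F) ∨ ¬¬T
  [7] F ∨ ¬¬T
  [8] ¬¬T
  [9] T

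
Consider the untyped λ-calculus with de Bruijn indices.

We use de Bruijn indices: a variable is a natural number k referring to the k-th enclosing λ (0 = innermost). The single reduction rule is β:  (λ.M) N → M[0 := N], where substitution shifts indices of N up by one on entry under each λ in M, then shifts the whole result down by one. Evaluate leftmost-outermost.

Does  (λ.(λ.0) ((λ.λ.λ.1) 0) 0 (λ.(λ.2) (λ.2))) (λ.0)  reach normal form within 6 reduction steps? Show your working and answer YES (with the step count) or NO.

Answer: YES — reaches normal form λ.0 in 5 ≤ 6 steps

Derivation:
  start: (λ.(λ.0) ((λ.λ.λ.1) 0) 0 (λ.(λ.2) (λ.2))) (λ.0)
  step 1: (λ.0) ((λ.λ.λ.1) (λ.0)) (λ.0) (λ.(λ.λ.0) (λ.λ.0))
  step 2: (λ.λ.λ.1) (λ.0) (λ.0) (λ.(λ.λ.0) (λ.λ.0))
  step 3: (λ.λ.1) (λ.0) (λ.(λ.λ.0) (λ.λ.0))
  step 4: (λ.λ.0) (λ.(λ.λ.0) (λ.λ.0))
  step 5: λ.0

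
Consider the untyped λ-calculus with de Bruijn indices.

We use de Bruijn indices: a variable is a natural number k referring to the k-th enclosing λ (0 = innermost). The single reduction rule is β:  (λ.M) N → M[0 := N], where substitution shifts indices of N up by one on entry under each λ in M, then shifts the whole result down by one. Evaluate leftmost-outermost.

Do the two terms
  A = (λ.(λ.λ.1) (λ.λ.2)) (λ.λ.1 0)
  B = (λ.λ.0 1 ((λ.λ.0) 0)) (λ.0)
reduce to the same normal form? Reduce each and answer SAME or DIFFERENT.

Term A:
  start: (λ.(λ.λ.1) (λ.λ.2)) (λ.λ.1 0)
  [1] (λ.λ.1) (λ.λ.λ.λ.1 0)
  [2] λ.λ.λ.λ.λ.1 0

Term B:
  start: (λ.λ.0 1 ((λ.λ.0) 0)) (λ.0)
  [1] λ.0 (λ.0) ((λ.λ.0) 0)
  [2] λ.0 (λ.0) (λ.0)

Answer: DIFFERENT — A ⇓ λ.λ.λ.λ.λ.1 0, B ⇓ λ.0 (λ.0) (λ.0)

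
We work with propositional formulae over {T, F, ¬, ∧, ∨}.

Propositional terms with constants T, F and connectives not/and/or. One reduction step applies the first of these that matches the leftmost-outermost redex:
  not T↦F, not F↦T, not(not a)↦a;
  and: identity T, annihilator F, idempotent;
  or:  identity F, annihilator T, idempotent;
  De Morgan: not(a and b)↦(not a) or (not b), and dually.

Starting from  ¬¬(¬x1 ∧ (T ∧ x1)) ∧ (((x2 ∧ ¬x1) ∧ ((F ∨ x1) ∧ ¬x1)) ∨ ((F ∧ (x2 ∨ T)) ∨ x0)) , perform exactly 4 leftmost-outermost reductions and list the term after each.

Answer: after 4 steps: (¬x1 ∧ x1) ∧ (((x2 ∧ ¬x1) ∧ (x1 ∧ ¬x1)) ∨ (F ∨ x0))

Derivation:
  start: ¬¬(¬x1 ∧ (T ∧ x1)) ∧ (((x2 ∧ ¬x1) ∧ ((F ∨ x1) ∧ ¬x1)) ∨ ((F ∧ (x2 ∨ T)) ∨ x0))
  step 1: (¬x1 ∧ (T ∧ x1)) ∧ (((x2 ∧ ¬x1) ∧ ((F ∨ x1) ∧ ¬x1)) ∨ ((F ∧ (x2 ∨ T)) ∨ x0))
  step 2: (¬x1 ∧ x1) ∧ (((x2 ∧ ¬x1) ∧ ((F ∨ x1) ∧ ¬x1)) ∨ ((F ∧ (x2 ∨ T)) ∨ x0))
  step 3: (¬x1 ∧ x1) ∧ (((x2 ∧ ¬x1) ∧ (x1 ∧ ¬x1)) ∨ ((F ∧ (x2 ∨ T)) ∨ x0))
  step 4: (¬x1 ∧ x1) ∧ (((x2 ∧ ¬x1) ∧ (x1 ∧ ¬x1)) ∨ (F ∨ x0))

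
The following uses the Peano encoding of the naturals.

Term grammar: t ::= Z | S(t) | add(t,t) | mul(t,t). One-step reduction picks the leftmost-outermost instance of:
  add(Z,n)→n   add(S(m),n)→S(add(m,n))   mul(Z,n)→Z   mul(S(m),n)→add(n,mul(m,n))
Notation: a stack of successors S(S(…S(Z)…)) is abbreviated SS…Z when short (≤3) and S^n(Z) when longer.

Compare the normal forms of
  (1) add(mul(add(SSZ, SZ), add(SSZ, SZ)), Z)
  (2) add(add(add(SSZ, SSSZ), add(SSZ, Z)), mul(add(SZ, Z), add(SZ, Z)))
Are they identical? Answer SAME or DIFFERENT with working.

Answer: DIFFERENT — A ⇓ S^9(Z), B ⇓ S^8(Z)

Working:
Term A:
  start: add(mul(add(SSZ, SZ), add(SSZ, SZ)), Z)
  step 1: add(mul(S(add(SZ, SZ)), add(SSZ, SZ)), Z)
  step 2: add(add(add(SSZ, SZ), mul(add(SZ, SZ), add(SSZ, SZ))), Z)
  step 3: add(add(S(add(SZ, SZ)), mul(add(SZ, SZ), add(SSZ, SZ))), Z)
  step 4: add(S(add(add(SZ, SZ), mul(add(SZ, SZ), add(SSZ, SZ)))), Z)
  step 5: S(add(add(add(SZ, SZ), mul(add(SZ, SZ), add(SSZ, SZ))), Z))
  step 6: S(add(add(S(add(Z, SZ)), mul(add(SZ, SZ), add(SSZ, SZ))), Z))
  step 7: S(add(S(add(add(Z, SZ), mul(add(SZ, SZ), add(SSZ, SZ)))), Z))
  step 8: S(S(add(add(add(Z, SZ), mul(add(SZ, SZ), add(SSZ, SZ))), Z)))
  step 9: S(S(add(add(SZ, mul(add(SZ, SZ), add(SSZ, SZ))), Z)))
  step 10: S(S(add(S(add(Z, mul(add(SZ, SZ), add(SSZ, SZ)))), Z)))
  step 11: S(S(S(add(add(Z, mul(add(SZ, SZ), add(SSZ, SZ))), Z))))
  step 12: S(S(S(add(mul(add(SZ, SZ), add(SSZ, SZ)), Z))))
  step 13: S(S(S(add(mul(S(add(Z, SZ)), add(SSZ, SZ)), Z))))
  step 14: S(S(S(add(add(add(SSZ, SZ), mul(add(Z, SZ), add(SSZ, SZ))), Z))))
  step 15: S(S(S(add(add(S(add(SZ, SZ)), mul(add(Z, SZ), add(SSZ, SZ))), Z))))
  step 16: S(S(S(add(S(add(add(SZ, SZ), mul(add(Z, SZ), add(SSZ, SZ)))), Z))))
  step 17: S(S(S(S(add(add(add(SZ, SZ), mul(add(Z, SZ), add(SSZ, SZ))), Z)))))
  step 18: S(S(S(S(add(add(S(add(Z, SZ)), mul(add(Z, SZ), add(SSZ, SZ))), Z)))))
  step 19: S(S(S(S(add(S(add(add(Z, SZ), mul(add(Z, SZ), add(SSZ, SZ)))), Z)))))
  step 20: S(S(S(S(S(add(add(add(Z, SZ), mul(add(Z, SZ), add(SSZ, SZ))), Z))))))
  step 21: S(S(S(S(S(add(add(SZ, mul(add(Z, SZ), add(SSZ, SZ))), Z))))))
  step 22: S(S(S(S(S(add(S(add(Z, mul(add(Z, SZ), add(SSZ, SZ)))), Z))))))
  step 23: S(S(S(S(S(S(add(add(Z, mul(add(Z, SZ), add(SSZ, SZ))), Z)))))))
  step 24: S(S(S(S(S(S(add(mul(add(Z, SZ), add(SSZ, SZ)), Z)))))))
  step 25: S(S(S(S(S(S(add(mul(SZ, add(SSZ, SZ)), Z)))))))
  step 26: S(S(S(S(S(S(add(add(add(SSZ, SZ), mul(Z, add(SSZ, SZ))), Z)))))))
  step 27: S(S(S(S(S(S(add(add(S(add(SZ, SZ)), mul(Z, add(SSZ, SZ))), Z)))))))
  step 28: S(S(S(S(S(S(add(S(add(add(SZ, SZ), mul(Z, add(SSZ, SZ)))), Z)))))))
  step 29: S(S(S(S(S(S(S(add(add(add(SZ, SZ), mul(Z, add(SSZ, SZ))), Z))))))))
  step 30: S(S(S(S(S(S(S(add(add(S(add(Z, SZ)), mul(Z, add(SSZ, SZ))), Z))))))))
  step 31: S(S(S(S(S(S(S(add(S(add(add(Z, SZ), mul(Z, add(SSZ, SZ)))), Z))))))))
  step 32: S(S(S(S(S(S(S(S(add(add(add(Z, SZ), mul(Z, add(SSZ, SZ))), Z)))))))))
  step 33: S(S(S(S(S(S(S(S(add(add(SZ, mul(Z, add(SSZ, SZ))), Z)))))))))
  step 34: S(S(S(S(S(S(S(S(add(S(add(Z, mul(Z, add(SSZ, SZ)))), Z)))))))))
  step 35: S(S(S(S(S(S(S(S(S(add(add(Z, mul(Z, add(SSZ, SZ))), Z))))))))))
  step 36: S(S(S(S(S(S(S(S(S(add(mul(Z, add(SSZ, SZ)), Z))))))))))
  step 37: S(S(S(S(S(S(S(S(S(add(Z, Z))))))))))
  step 38: S^9(Z)

Term B:
  start: add(add(add(SSZ, SSSZ), add(SSZ, Z)), mul(add(SZ, Z), add(SZ, Z)))
  step 1: add(add(S(add(SZ, SSSZ)), add(SSZ, Z)), mul(add(SZ, Z), add(SZ, Z)))
  step 2: add(S(add(add(SZ, SSSZ), add(SSZ, Z))), mul(add(SZ, Z), add(SZ, Z)))
  step 3: S(add(add(add(SZ, SSSZ), add(SSZ, Z)), mul(add(SZ, Z), add(SZ, Z))))
  step 4: S(add(add(S(add(Z, SSSZ)), add(SSZ, Z)), mul(add(SZ, Z), add(SZ, Z))))
  step 5: S(add(S(add(add(Z, SSSZ), add(SSZ, Z))), mul(add(SZ, Z), add(SZ, Z))))
  step 6: S(S(add(add(add(Z, SSSZ), add(SSZ, Z)), mul(add(SZ, Z), add(SZ, Z)))))
  step 7: S(S(add(add(SSSZ, add(SSZ, Z)), mul(add(SZ, Z), add(SZ, Z)))))
  step 8: S(S(add(S(add(SSZ, add(SSZ, Z))), mul(add(SZ, Z), add(SZ, Z)))))
  step 9: S(S(S(add(add(SSZ, add(SSZ, Z)), mul(add(SZ, Z), add(SZ, Z))))))
  step 10: S(S(S(add(S(add(SZ, add(SSZ, Z))), mul(add(SZ, Z), add(SZ, Z))))))
  step 11: S(S(S(S(add(add(SZ, add(SSZ, Z)), mul(add(SZ, Z), add(SZ, Z)))))))
  step 12: S(S(S(S(add(S(add(Z, add(SSZ, Z))), mul(add(SZ, Z), add(SZ, Z)))))))
  step 13: S(S(S(S(S(add(add(Z, add(SSZ, Z)), mul(add(SZ, Z), add(SZ, Z))))))))
  step 14: S(S(S(S(S(add(add(SSZ, Z), mul(add(SZ, Z), add(SZ, Z))))))))
  step 15: S(S(S(S(S(add(S(add(SZ, Z)), mul(add(SZ, Z), add(SZ, Z))))))))
  step 16: S(S(S(S(S(S(add(add(SZ, Z), mul(add(SZ, Z), add(SZ, Z)))))))))
  step 17: S(S(S(S(S(S(add(S(add(Z, Z)), mul(add(SZ, Z), add(SZ, Z)))))))))
  step 18: S(S(S(S(S(S(S(add(add(Z, Z), mul(add(SZ, Z), add(SZ, Z))))))))))
  step 19: S(S(S(S(S(S(S(add(Z, mul(add(SZ, Z), add(SZ, Z))))))))))
  step 20: S(S(S(S(S(S(S(mul(add(SZ, Z), add(SZ, Z)))))))))
  step 21: S(S(S(S(S(S(S(mul(S(add(Z, Z)), add(SZ, Z)))))))))
  step 22: S(S(S(S(S(S(S(add(add(SZ, Z), mul(add(Z, Z), add(SZ, Z))))))))))
  step 23: S(S(S(S(S(S(S(add(S(add(Z, Z)), mul(add(Z, Z), add(SZ, Z))))))))))
  step 24: S(S(S(S(S(S(S(S(add(add(Z, Z), mul(add(Z, Z), add(SZ, Z)))))))))))
  step 25: S(S(S(S(S(S(S(S(add(Z, mul(add(Z, Z), add(SZ, Z)))))))))))
  step 26: S(S(S(S(S(S(S(S(mul(add(Z, Z), add(SZ, Z))))))))))
  step 27: S(S(S(S(S(S(S(S(mul(Z, add(SZ, Z))))))))))
  step 28: S^8(Z)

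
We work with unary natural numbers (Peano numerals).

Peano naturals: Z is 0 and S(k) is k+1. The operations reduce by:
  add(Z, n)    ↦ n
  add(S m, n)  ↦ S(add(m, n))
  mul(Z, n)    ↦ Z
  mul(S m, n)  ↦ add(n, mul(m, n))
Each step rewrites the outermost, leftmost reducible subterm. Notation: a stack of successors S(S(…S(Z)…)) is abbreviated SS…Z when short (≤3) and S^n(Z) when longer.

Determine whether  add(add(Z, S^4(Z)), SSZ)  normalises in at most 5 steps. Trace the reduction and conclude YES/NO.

Answer: NO — after 5 steps the term is S(S(S(S(add(Z, SSZ))))), not yet normal

Working:
  start: add(add(Z, S^4(Z)), SSZ)
  →1  add(S^4(Z), SSZ)
  →2  S(add(SSSZ, SSZ))
  →3  S(S(add(SSZ, SSZ)))
  →4  S(S(S(add(SZ, SSZ))))
  →5  S(S(S(S(add(Z, SSZ)))))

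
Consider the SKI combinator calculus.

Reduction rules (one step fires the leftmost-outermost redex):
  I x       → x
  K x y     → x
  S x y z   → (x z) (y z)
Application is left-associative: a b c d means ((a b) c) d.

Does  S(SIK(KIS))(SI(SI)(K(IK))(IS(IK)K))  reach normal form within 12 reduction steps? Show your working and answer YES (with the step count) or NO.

  start: S(SIK(KIS))(SI(SI)(K(IK))(IS(IK)K))
  →1  S(I(KIS)(K(KIS)))(SI(SI)(K(IK))(IS(IK)K))
  →2  S(KIS(K(KIS)))(SI(SI)(K(IK))(IS(IK)K))
  →3  S(I(K(KIS)))(SI(SI)(K(IK))(IS(IK)K))
  →4  S(K(KIS))(SI(SI)(K(IK))(IS(IK)K))
  →5  S(KI)(SI(SI)(K(IK))(IS(IK)K))
  →6  S(KI)(I(K(IK))(SI(K(IK)))(IS(IK)K))
  →7  S(KI)(K(IK)(SI(K(IK)))(IS(IK)K))
  →8  S(KI)(IK(IS(IK)K))
  →9  S(KI)(K(IS(IK)K))
  →10  S(KI)(K(S(IK)K))
  →11  S(KI)(K(SKK))

Answer: YES — reaches normal form S(KI)(K(SKK)) in 11 ≤ 12 steps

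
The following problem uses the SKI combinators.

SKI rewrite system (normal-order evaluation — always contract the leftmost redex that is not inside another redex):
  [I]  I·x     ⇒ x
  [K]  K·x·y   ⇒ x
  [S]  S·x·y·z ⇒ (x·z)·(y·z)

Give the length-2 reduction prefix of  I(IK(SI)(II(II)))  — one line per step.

  start: I(IK(SI)(II(II)))
  →1  IK(SI)(II(II))
  →2  K(SI)(II(II))

Answer: after 2 steps: K(SI)(II(II))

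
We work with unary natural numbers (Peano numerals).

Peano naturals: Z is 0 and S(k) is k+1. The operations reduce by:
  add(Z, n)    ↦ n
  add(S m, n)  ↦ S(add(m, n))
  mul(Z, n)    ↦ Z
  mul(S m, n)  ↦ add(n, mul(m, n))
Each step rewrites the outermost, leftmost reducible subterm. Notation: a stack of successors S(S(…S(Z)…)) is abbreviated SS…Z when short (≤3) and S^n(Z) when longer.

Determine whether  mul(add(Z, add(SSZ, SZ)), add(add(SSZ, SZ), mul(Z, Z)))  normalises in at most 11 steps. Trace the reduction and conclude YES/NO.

  start: mul(add(Z, add(SSZ, SZ)), add(add(SSZ, SZ), mul(Z, Z)))
  →1  mul(add(SSZ, SZ), add(add(SSZ, SZ), mul(Z, Z)))
  →2  mul(S(add(SZ, SZ)), add(add(SSZ, SZ), mul(Z, Z)))
  →3  add(add(add(SSZ, SZ), mul(Z, Z)), mul(add(SZ, SZ), add(add(SSZ, SZ), mul(Z, Z))))
  →4  add(add(S(add(SZ, SZ)), mul(Z, Z)), mul(add(SZ, SZ), add(add(SSZ, SZ), mul(Z, Z))))
  →5  add(S(add(add(SZ, SZ), mul(Z, Z))), mul(add(SZ, SZ), add(add(SSZ, SZ), mul(Z, Z))))
  →6  S(add(add(add(SZ, SZ), mul(Z, Z)), mul(add(SZ, SZ), add(add(SSZ, SZ), mul(Z, Z)))))
  →7  S(add(add(S(add(Z, SZ)), mul(Z, Z)), mul(add(SZ, SZ), add(add(SSZ, SZ), mul(Z, Z)))))
  →8  S(add(S(add(add(Z, SZ), mul(Z, Z))), mul(add(SZ, SZ), add(add(SSZ, SZ), mul(Z, Z)))))
  →9  S(S(add(add(add(Z, SZ), mul(Z, Z)), mul(add(SZ, SZ), add(add(SSZ, SZ), mul(Z, Z))))))
  →10  S(S(add(add(SZ, mul(Z, Z)), mul(add(SZ, SZ), add(add(SSZ, SZ), mul(Z, Z))))))
  →11  S(S(add(S(add(Z, mul(Z, Z))), mul(add(SZ, SZ), add(add(SSZ, SZ), mul(Z, Z))))))

Answer: NO — after 11 steps the term is S(S(add(S(add(Z, mul(Z, Z))), mul(add(SZ, SZ), add(add(SSZ, SZ), mul(Z, Z)))))), not yet normal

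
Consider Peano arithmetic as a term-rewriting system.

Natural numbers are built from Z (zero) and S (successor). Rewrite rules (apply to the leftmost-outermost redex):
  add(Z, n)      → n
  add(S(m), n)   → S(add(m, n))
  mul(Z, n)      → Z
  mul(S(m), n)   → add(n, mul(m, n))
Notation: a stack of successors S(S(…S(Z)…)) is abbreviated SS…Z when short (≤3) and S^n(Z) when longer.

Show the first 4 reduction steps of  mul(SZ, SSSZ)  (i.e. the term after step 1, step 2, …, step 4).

Answer: after 4 steps: S(S(S(add(Z, mul(Z, SSSZ)))))

Working:
  start: mul(SZ, SSSZ)
  step 1: add(SSSZ, mul(Z, SSSZ))
  step 2: S(add(SSZ, mul(Z, SSSZ)))
  step 3: S(S(add(SZ, mul(Z, SSSZ))))
  step 4: S(S(S(add(Z, mul(Z, SSSZ)))))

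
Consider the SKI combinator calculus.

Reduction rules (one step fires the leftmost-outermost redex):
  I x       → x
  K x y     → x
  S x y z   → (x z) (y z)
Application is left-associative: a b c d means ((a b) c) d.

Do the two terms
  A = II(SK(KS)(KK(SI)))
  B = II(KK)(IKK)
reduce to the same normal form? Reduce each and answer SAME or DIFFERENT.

Term A:
  start: II(SK(KS)(KK(SI)))
  [1] I(SK(KS)(KK(SI)))
  [2] SK(KS)(KK(SI))
  [3] K(KK(SI))(KS(KK(SI)))
  [4] KK(SI)
  [5] K

Term B:
  start: II(KK)(IKK)
  [1] I(KK)(IKK)
  [2] KK(IKK)
  [3] K

Answer: SAME — A ⇓ K, B ⇓ K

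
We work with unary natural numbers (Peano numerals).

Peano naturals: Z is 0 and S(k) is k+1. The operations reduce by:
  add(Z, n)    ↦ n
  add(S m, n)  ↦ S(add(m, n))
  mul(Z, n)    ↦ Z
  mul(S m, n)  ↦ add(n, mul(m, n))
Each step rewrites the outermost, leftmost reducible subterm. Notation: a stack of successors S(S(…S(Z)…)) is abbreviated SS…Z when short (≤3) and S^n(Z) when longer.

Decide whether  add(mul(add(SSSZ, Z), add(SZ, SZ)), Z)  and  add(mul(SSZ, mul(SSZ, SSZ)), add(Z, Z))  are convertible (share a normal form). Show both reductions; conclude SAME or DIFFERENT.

Term A:
  start: add(mul(add(SSSZ, Z), add(SZ, SZ)), Z)
  [1] add(mul(S(add(SSZ, Z)), add(SZ, SZ)), Z)
  [2] add(add(add(SZ, SZ), mul(add(SSZ, Z), add(SZ, SZ))), Z)
  [3] add(add(S(add(Z, SZ)), mul(add(SSZ, Z), add(SZ, SZ))), Z)
  [4] add(S(add(add(Z, SZ), mul(add(SSZ, Z), add(SZ, SZ)))), Z)
  [5] S(add(add(add(Z, SZ), mul(add(SSZ, Z), add(SZ, SZ))), Z))
  [6] S(add(add(SZ, mul(add(SSZ, Z), add(SZ, SZ))), Z))
  [7] S(add(S(add(Z, mul(add(SSZ, Z), add(SZ, SZ)))), Z))
  [8] S(S(add(add(Z, mul(add(SSZ, Z), add(SZ, SZ))), Z)))
  [9] S(S(add(mul(add(SSZ, Z), add(SZ, SZ)), Z)))
  [10] S(S(add(mul(S(add(SZ, Z)), add(SZ, SZ)), Z)))
  [11] S(S(add(add(add(SZ, SZ), mul(add(SZ, Z), add(SZ, SZ))), Z)))
  [12] S(S(add(add(S(add(Z, SZ)), mul(add(SZ, Z), add(SZ, SZ))), Z)))
  [13] S(S(add(S(add(add(Z, SZ), mul(add(SZ, Z), add(SZ, SZ)))), Z)))
  [14] S(S(S(add(add(add(Z, SZ), mul(add(SZ, Z), add(SZ, SZ))), Z))))
  [15] S(S(S(add(add(SZ, mul(add(SZ, Z), add(SZ, SZ))), Z))))
  [16] S(S(S(add(S(add(Z, mul(add(SZ, Z), add(SZ, SZ)))), Z))))
  [17] S(S(S(S(add(add(Z, mul(add(SZ, Z), add(SZ, SZ))), Z)))))
  [18] S(S(S(S(add(mul(add(SZ, Z), add(SZ, SZ)), Z)))))
  [19] S(S(S(S(add(mul(S(add(Z, Z)), add(SZ, SZ)), Z)))))
  [20] S(S(S(S(add(add(add(SZ, SZ), mul(add(Z, Z), add(SZ, SZ))), Z)))))
  [21] S(S(S(S(add(add(S(add(Z, SZ)), mul(add(Z, Z), add(SZ, SZ))), Z)))))
  [22] S(S(S(S(add(S(add(add(Z, SZ), mul(add(Z, Z), add(SZ, SZ)))), Z)))))
  [23] S(S(S(S(S(add(add(add(Z, SZ), mul(add(Z, Z), add(SZ, SZ))), Z))))))
  [24] S(S(S(S(S(add(add(SZ, mul(add(Z, Z), add(SZ, SZ))), Z))))))
  [25] S(S(S(S(S(add(S(add(Z, mul(add(Z, Z), add(SZ, SZ)))), Z))))))
  [26] S(S(S(S(S(S(add(add(Z, mul(add(Z, Z), add(SZ, SZ))), Z)))))))
  [27] S(S(S(S(S(S(add(mul(add(Z, Z), add(SZ, SZ)), Z)))))))
  [28] S(S(S(S(S(S(add(mul(Z, add(SZ, SZ)), Z)))))))
  [29] S(S(S(S(S(S(add(Z, Z)))))))
  [30] S^6(Z)

Term B:
  start: add(mul(SSZ, mul(SSZ, SSZ)), add(Z, Z))
  [1] add(add(mul(SSZ, SSZ), mul(SZ, mul(SSZ, SSZ))), add(Z, Z))
  [2] add(add(add(SSZ, mul(SZ, SSZ)), mul(SZ, mul(SSZ, SSZ))), add(Z, Z))
  [3] add(add(S(add(SZ, mul(SZ, SSZ))), mul(SZ, mul(SSZ, SSZ))), add(Z, Z))
  [4] add(S(add(add(SZ, mul(SZ, SSZ)), mul(SZ, mul(SSZ, SSZ)))), add(Z, Z))
  [5] S(add(add(add(SZ, mul(SZ, SSZ)), mul(SZ, mul(SSZ, SSZ))), add(Z, Z)))
  [6] S(add(add(S(add(Z, mul(SZ, SSZ))), mul(SZ, mul(SSZ, SSZ))), add(Z, Z)))
  [7] S(add(S(add(add(Z, mul(SZ, SSZ)), mul(SZ, mul(SSZ, SSZ)))), add(Z, Z)))
  [8] S(S(add(add(add(Z, mul(SZ, SSZ)), mul(SZ, mul(SSZ, SSZ))), add(Z, Z))))
  [9] S(S(add(add(mul(SZ, SSZ), mul(SZ, mul(SSZ, SSZ))), add(Z, Z))))
  [10] S(S(add(add(add(SSZ, mul(Z, SSZ)), mul(SZ, mul(SSZ, SSZ))), add(Z, Z))))
  [11] S(S(add(add(S(add(SZ, mul(Z, SSZ))), mul(SZ, mul(SSZ, SSZ))), add(Z, Z))))
  [12] S(S(add(S(add(add(SZ, mul(Z, SSZ)), mul(SZ, mul(SSZ, SSZ)))), add(Z, Z))))
  [13] S(S(S(add(add(add(SZ, mul(Z, SSZ)), mul(SZ, mul(SSZ, SSZ))), add(Z, Z)))))
  [14] S(S(S(add(add(S(add(Z, mul(Z, SSZ))), mul(SZ, mul(SSZ, SSZ))), add(Z, Z)))))
  [15] S(S(S(add(S(add(add(Z, mul(Z, SSZ)), mul(SZ, mul(SSZ, SSZ)))), add(Z, Z)))))
  [16] S(S(S(S(add(add(add(Z, mul(Z, SSZ)), mul(SZ, mul(SSZ, SSZ))), add(Z, Z))))))
  [17] S(S(S(S(add(add(mul(Z, SSZ), mul(SZ, mul(SSZ, SSZ))), add(Z, Z))))))
  [18] S(S(S(S(add(add(Z, mul(SZ, mul(SSZ, SSZ))), add(Z, Z))))))
  [19] S(S(S(S(add(mul(SZ, mul(SSZ, SSZ)), add(Z, Z))))))
  [20] S(S(S(S(add(add(mul(SSZ, SSZ), mul(Z, mul(SSZ, SSZ))), add(Z, Z))))))
  [21] S(S(S(S(add(add(add(SSZ, mul(SZ, SSZ)), mul(Z, mul(SSZ, SSZ))), add(Z, Z))))))
  [22] S(S(S(S(add(add(S(add(SZ, mul(SZ, SSZ))), mul(Z, mul(SSZ, SSZ))), add(Z, Z))))))
  [23] S(S(S(S(add(S(add(add(SZ, mul(SZ, SSZ)), mul(Z, mul(SSZ, SSZ)))), add(Z, Z))))))
  [24] S(S(S(S(S(add(add(add(SZ, mul(SZ, SSZ)), mul(Z, mul(SSZ, SSZ))), add(Z, Z)))))))
  [25] S(S(S(S(S(add(add(S(add(Z, mul(SZ, SSZ))), mul(Z, mul(SSZ, SSZ))), add(Z, Z)))))))
  [26] S(S(S(S(S(add(S(add(add(Z, mul(SZ, SSZ)), mul(Z, mul(SSZ, SSZ)))), add(Z, Z)))))))
  [27] S(S(S(S(S(S(add(add(add(Z, mul(SZ, SSZ)), mul(Z, mul(SSZ, SSZ))), add(Z, Z))))))))
  [28] S(S(S(S(S(S(add(add(mul(SZ, SSZ), mul(Z, mul(SSZ, SSZ))), add(Z, Z))))))))
  [29] S(S(S(S(S(S(add(add(add(SSZ, mul(Z, SSZ)), mul(Z, mul(SSZ, SSZ))), add(Z, Z))))))))
  [30] S(S(S(S(S(S(add(add(S(add(SZ, mul(Z, SSZ))), mul(Z, mul(SSZ, SSZ))), add(Z, Z))))))))
  [31] S(S(S(S(S(S(add(S(add(add(SZ, mul(Z, SSZ)), mul(Z, mul(SSZ, SSZ)))), add(Z, Z))))))))
  [32] S(S(S(S(S(S(S(add(add(add(SZ, mul(Z, SSZ)), mul(Z, mul(SSZ, SSZ))), add(Z, Z)))))))))
  [33] S(S(S(S(S(S(S(add(add(S(add(Z, mul(Z, SSZ))), mul(Z, mul(SSZ, SSZ))), add(Z, Z)))))))))
  [34] S(S(S(S(S(S(S(add(S(add(add(Z, mul(Z, SSZ)), mul(Z, mul(SSZ, SSZ)))), add(Z, Z)))))))))
  [35] S(S(S(S(S(S(S(S(add(add(add(Z, mul(Z, SSZ)), mul(Z, mul(SSZ, SSZ))), add(Z, Z))))))))))
  [36] S(S(S(S(S(S(S(S(add(add(mul(Z, SSZ), mul(Z, mul(SSZ, SSZ))), add(Z, Z))))))))))
  [37] S(S(S(S(S(S(S(S(add(add(Z, mul(Z, mul(SSZ, SSZ))), add(Z, Z))))))))))
  [38] S(S(S(S(S(S(S(S(add(mul(Z, mul(SSZ, SSZ)), add(Z, Z))))))))))
  [39] S(S(S(S(S(S(S(S(add(Z, add(Z, Z))))))))))
  [40] S(S(S(S(S(S(S(S(add(Z, Z)))))))))
  [41] S^8(Z)

Answer: DIFFERENT — A ⇓ S^6(Z), B ⇓ S^8(Z)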